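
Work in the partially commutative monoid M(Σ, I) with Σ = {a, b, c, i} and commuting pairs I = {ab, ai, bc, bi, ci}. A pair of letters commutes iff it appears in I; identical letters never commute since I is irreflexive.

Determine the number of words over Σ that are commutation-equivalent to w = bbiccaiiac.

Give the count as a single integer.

piece 0:b — minimal
piece 1:b rests on {0:b}
piece 2:i — minimal
piece 3:c — minimal
piece 4:c rests on {3:c}
piece 5:a rests on {4:c}
piece 6:i rests on {2:i}
piece 7:i rests on {6:i}
piece 8:a rests on {5:a}
piece 9:c rests on {8:a}
minimal pieces: {0:b, 2:i, 3:c}
ways to finish when only these pieces remain (= sum over removing one remaining piece with nothing left below it):
  1 left: {1}→1  {7}→1  {9}→1
  2 left: {0,1}→1  {1,7}→2  {1,9}→2  {6,7}→1  {7,9}→2  {8,9}→1
  3 left: {0,1,7}→3  {0,1,9}→3  {1,6,7}→3  {1,7,9}→6  {1,8,9}→3  {2,6,7}→1  {5,8,9}→1  {6,7,9}→3  {7,8,9}→3
  4 left: {0,1,6,7}→6  {0,1,7,9}→12  {0,1,8,9}→6  {1,2,6,7}→4  {1,5,8,9}→4  {1,6,7,9}→12  {1,7,8,9}→12  {2,6,7,9}→4  {4,5,8,9}→1  {5,7,8,9}→4  {6,7,8,9}→6
  5 left: {0,1,2,6,7}→10  {0,1,5,8,9}→10  {0,1,6,7,9}→30  {0,1,7,8,9}→30  {1,2,6,7,9}→20  {1,4,5,8,9}→5  {1,5,7,8,9}→20  {1,6,7,8,9}→30  {2,6,7,8,9}→10  {3,4,5,8,9}→1  {4,5,7,8,9}→5  {5,6,7,8,9}→10
  6 left: {0,1,2,6,7,9}→60  {0,1,4,5,8,9}→15  {0,1,5,7,8,9}→60  {0,1,6,7,8,9}→90  {1,2,6,7,8,9}→60  {1,3,4,5,8,9}→6  {1,4,5,7,8,9}→30  {1,5,6,7,8,9}→60  {2,5,6,7,8,9}→20  {3,4,5,7,8,9}→6  {4,5,6,7,8,9}→15
  7 left: {0,1,2,6,7,8,9}→210  {0,1,3,4,5,8,9}→21  {0,1,4,5,7,8,9}→105  {0,1,5,6,7,8,9}→210  {1,2,5,6,7,8,9}→140  {1,3,4,5,7,8,9}→42  {1,4,5,6,7,8,9}→105  {2,4,5,6,7,8,9}→35  {3,4,5,6,7,8,9}→21
  8 left: {0,1,2,5,6,7,8,9}→560  {0,1,3,4,5,7,8,9}→168  {0,1,4,5,6,7,8,9}→420  {1,2,4,5,6,7,8,9}→280  {1,3,4,5,6,7,8,9}→168  {2,3,4,5,6,7,8,9}→56
  placing 0:b first → 504 extensions
  placing 2:i first → 756 extensions
  placing 3:c first → 1260 extensions
total linear extensions = 2520

2520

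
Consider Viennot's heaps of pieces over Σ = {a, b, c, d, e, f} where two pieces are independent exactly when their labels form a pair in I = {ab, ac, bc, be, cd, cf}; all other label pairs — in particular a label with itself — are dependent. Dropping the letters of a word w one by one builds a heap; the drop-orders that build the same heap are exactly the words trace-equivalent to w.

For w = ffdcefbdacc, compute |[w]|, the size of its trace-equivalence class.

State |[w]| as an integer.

#0=f has no predecessor
#1=f depends on [0:f]
#2=d depends on [1:f]
#3=c has no predecessor
#4=e depends on [2:d, 3:c]
#5=f depends on [4:e]
#6=b depends on [5:f]
#7=d depends on [6:b]
#8=a depends on [7:d]
#9=c depends on [4:e]
#10=c depends on [9:c]
sources: [0:f, 3:c]
N(rest) = Σ N(rest − s) over sources s of rest; N(one piece) = 1:
  size 1 → [8]=1  [10]=1
  size 2 → [7,8]=1  [8,10]=2  [9,10]=1
  size 3 → [6,7,8]=1  [7,8,10]=3  [8,9,10]=3
  size 4 → [5,6,7,8]=1  [6,7,8,10]=4  [7,8,9,10]=6
  size 5 → [5,6,7,8,10]=5  [6,7,8,9,10]=10
  size 6 → [5,6,7,8,9,10]=15
  size 7 → [4,5,6,7,8,9,10]=15
  size 8 → [2,4,5,6,7,8,9,10]=15  [3,4,5,6,7,8,9,10]=15
  size 9 → [1,2,4,5,6,7,8,9,10]=15  [2,3,4,5,6,7,8,9,10]=30
  first=0(f) contributes 45
  first=3(c) contributes 15
|[w]| = 60

60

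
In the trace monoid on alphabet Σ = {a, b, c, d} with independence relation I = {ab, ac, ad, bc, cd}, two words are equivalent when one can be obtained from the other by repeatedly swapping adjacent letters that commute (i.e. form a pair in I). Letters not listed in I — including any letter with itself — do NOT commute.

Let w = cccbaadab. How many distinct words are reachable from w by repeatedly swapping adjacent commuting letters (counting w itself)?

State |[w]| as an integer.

1680

#0=c has no predecessor
#1=c depends on [0:c]
#2=c depends on [1:c]
#3=b has no predecessor
#4=a has no predecessor
#5=a depends on [4:a]
#6=d depends on [3:b]
#7=a depends on [5:a]
#8=b depends on [6:d]
sources: [0:c, 3:b, 4:a]
N(rest) = Σ N(rest − s) over sources s of rest; N(one piece) = 1:
  size 1 → [2]=1  [7]=1  [8]=1
  size 2 → [1,2]=1  [2,7]=2  [2,8]=2  [5,7]=1  [6,8]=1  [7,8]=2
  size 3 → [0,1,2]=1  [1,2,7]=3  [1,2,8]=3  [2,5,7]=3  [2,6,8]=3  [2,7,8]=6  [3,6,8]=1  [4,5,7]=1  [5,7,8]=3  [6,7,8]=3
  size 4 → [0,1,2,7]=4  [0,1,2,8]=4  [1,2,5,7]=6  [1,2,6,8]=6  [1,2,7,8]=12  [2,3,6,8]=4  [2,4,5,7]=4  [2,5,7,8]=12  [2,6,7,8]=12  [3,6,7,8]=4  [4,5,7,8]=4  [5,6,7,8]=6
  size 5 → [0,1,2,5,7]=10  [0,1,2,6,8]=10  [0,1,2,7,8]=20  [1,2,3,6,8]=10  [1,2,4,5,7]=10  [1,2,5,7,8]=30  [1,2,6,7,8]=30  [2,3,6,7,8]=20  [2,4,5,7,8]=20  [2,5,6,7,8]=30  [3,5,6,7,8]=10  [4,5,6,7,8]=10
  size 6 → [0,1,2,3,6,8]=20  [0,1,2,4,5,7]=20  [0,1,2,5,7,8]=60  [0,1,2,6,7,8]=60  [1,2,3,6,7,8]=60  [1,2,4,5,7,8]=60  [1,2,5,6,7,8]=90  [2,3,5,6,7,8]=60  [2,4,5,6,7,8]=60  [3,4,5,6,7,8]=20
  size 7 → [0,1,2,3,6,7,8]=140  [0,1,2,4,5,7,8]=140  [0,1,2,5,6,7,8]=210  [1,2,3,5,6,7,8]=210  [1,2,4,5,6,7,8]=210  [2,3,4,5,6,7,8]=140
  first=0(c) contributes 560
  first=3(b) contributes 560
  first=4(a) contributes 560
|[w]| = 1680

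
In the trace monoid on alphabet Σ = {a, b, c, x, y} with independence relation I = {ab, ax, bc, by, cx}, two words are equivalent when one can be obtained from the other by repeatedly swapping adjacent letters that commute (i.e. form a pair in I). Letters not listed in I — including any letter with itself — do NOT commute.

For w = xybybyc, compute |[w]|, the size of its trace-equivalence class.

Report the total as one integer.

15

#0=x has no predecessor
#1=y depends on [0:x]
#2=b depends on [0:x]
#3=y depends on [1:y]
#4=b depends on [2:b]
#5=y depends on [3:y]
#6=c depends on [5:y]
sources: [0:x]
N(rest) = Σ N(rest − s) over sources s of rest; N(one piece) = 1:
  size 1 → [4]=1  [6]=1
  size 2 → [2,4]=1  [4,6]=2  [5,6]=1
  size 3 → [2,4,6]=3  [3,5,6]=1  [4,5,6]=3
  size 4 → [1,3,5,6]=1  [2,4,5,6]=6  [3,4,5,6]=4
  size 5 → [1,3,4,5,6]=5  [2,3,4,5,6]=10
  first=0(x) contributes 15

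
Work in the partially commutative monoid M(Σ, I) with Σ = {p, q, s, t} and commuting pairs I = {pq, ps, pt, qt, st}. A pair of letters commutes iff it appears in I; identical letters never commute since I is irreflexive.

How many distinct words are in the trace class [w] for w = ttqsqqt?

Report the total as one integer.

0(t) covers ∅
1(t) covers 0:t
2(q) covers ∅
3(s) covers 2:q
4(q) covers 3:s
5(q) covers 4:q
6(t) covers 1:t
floor of heap: 0:t, 2:q
completions by unplaced set U, small U first (add the entries for U minus each lowest piece of U):
  |U|=1: {5}:1  {6}:1
  |U|=2: {1,6}:1  {4,5}:1  {5,6}:2
  |U|=3: {0,1,6}:1  {1,5,6}:3  {3,4,5}:1  {4,5,6}:3
  |U|=4: {0,1,5,6}:4  {1,4,5,6}:6  {2,3,4,5}:1  {3,4,5,6}:4
  |U|=5: {0,1,4,5,6}:10  {1,3,4,5,6}:10  {2,3,4,5,6}:5
  start at 0(t): 15
  start at 2(q): 20
sum over floor = 35

35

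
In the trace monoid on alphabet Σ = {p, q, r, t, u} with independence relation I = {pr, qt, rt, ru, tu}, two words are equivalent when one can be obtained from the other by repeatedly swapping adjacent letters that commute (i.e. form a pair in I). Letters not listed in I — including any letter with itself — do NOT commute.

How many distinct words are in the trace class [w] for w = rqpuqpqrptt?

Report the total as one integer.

4

piece 0:r — minimal
piece 1:q rests on {0:r}
piece 2:p rests on {1:q}
piece 3:u rests on {2:p}
piece 4:q rests on {3:u}
piece 5:p rests on {4:q}
piece 6:q rests on {5:p}
piece 7:r rests on {6:q}
piece 8:p rests on {6:q}
piece 9:t rests on {8:p}
piece 10:t rests on {9:t}
minimal pieces: {0:r}
ways to finish when only these pieces remain (= sum over removing one remaining piece with nothing left below it):
  1 left: {7}→1  {10}→1
  2 left: {7,10}→2  {9,10}→1
  3 left: {7,9,10}→3  {8,9,10}→1
  4 left: {7,8,9,10}→4
  5 left: {6,7,8,9,10}→4
  6 left: {5,6,7,8,9,10}→4
  7 left: {4,5,6,7,8,9,10}→4
  8 left: {3,4,5,6,7,8,9,10}→4
  9 left: {2,3,4,5,6,7,8,9,10}→4
  placing 0:r first → 4 extensions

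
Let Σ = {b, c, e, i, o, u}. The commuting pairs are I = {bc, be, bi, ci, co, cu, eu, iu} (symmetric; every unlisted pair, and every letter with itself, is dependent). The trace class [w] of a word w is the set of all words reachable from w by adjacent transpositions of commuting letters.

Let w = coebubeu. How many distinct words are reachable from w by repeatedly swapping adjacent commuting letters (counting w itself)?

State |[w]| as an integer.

drop 0:c onto floor
drop 1:o onto floor
drop 2:e onto {0:c, 1:o}
drop 3:b onto {1:o}
drop 4:u onto {3:b}
drop 5:b onto {4:u}
drop 6:e onto {2:e}
drop 7:u onto {5:b}
ground layer = {0:c, 1:o}
drop-orders for the pieces not yet dropped (sum over which currently-grounded one goes next):
  1 to go: {6} 1  {7} 1
  2 to go: {2,6} 1  {5,7} 1  {6,7} 2
  3 to go: {0,2,6} 1  {2,6,7} 3  {4,5,7} 1  {5,6,7} 3
  4 to go: {0,2,6,7} 4  {2,5,6,7} 6  {3,4,5,7} 1  {4,5,6,7} 4
  5 to go: {0,2,5,6,7} 10  {2,4,5,6,7} 10  {3,4,5,6,7} 5
  6 to go: {0,2,4,5,6,7} 20  {2,3,4,5,6,7} 15
  if 0:c drops first: 15 orders
  if 1:o drops first: 35 orders
heap linearizations: 50

50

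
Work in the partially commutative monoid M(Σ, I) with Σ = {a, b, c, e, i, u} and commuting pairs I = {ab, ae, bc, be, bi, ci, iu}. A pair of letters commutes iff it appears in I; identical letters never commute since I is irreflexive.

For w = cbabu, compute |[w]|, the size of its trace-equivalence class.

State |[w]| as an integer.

6

drop 0:c onto floor
drop 1:b onto floor
drop 2:a onto {0:c}
drop 3:b onto {1:b}
drop 4:u onto {2:a, 3:b}
ground layer = {0:c, 1:b}
drop-orders for the pieces not yet dropped (sum over which currently-grounded one goes next):
  1 to go: {4} 1
  2 to go: {2,4} 1  {3,4} 1
  3 to go: {0,2,4} 1  {1,3,4} 1  {2,3,4} 2
  if 0:c drops first: 3 orders
  if 1:b drops first: 3 orders
heap linearizations: 6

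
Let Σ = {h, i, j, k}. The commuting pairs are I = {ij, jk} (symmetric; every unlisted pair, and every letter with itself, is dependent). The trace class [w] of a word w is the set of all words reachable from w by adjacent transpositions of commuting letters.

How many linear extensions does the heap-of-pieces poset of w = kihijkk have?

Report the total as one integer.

4

drop 0:k onto floor
drop 1:i onto {0:k}
drop 2:h onto {1:i}
drop 3:i onto {2:h}
drop 4:j onto {2:h}
drop 5:k onto {3:i}
drop 6:k onto {5:k}
ground layer = {0:k}
drop-orders for the pieces not yet dropped (sum over which currently-grounded one goes next):
  1 to go: {4} 1  {6} 1
  2 to go: {4,6} 2  {5,6} 1
  3 to go: {3,5,6} 1  {4,5,6} 3
  4 to go: {3,4,5,6} 4
  5 to go: {2,3,4,5,6} 4
  if 0:k drops first: 4 orders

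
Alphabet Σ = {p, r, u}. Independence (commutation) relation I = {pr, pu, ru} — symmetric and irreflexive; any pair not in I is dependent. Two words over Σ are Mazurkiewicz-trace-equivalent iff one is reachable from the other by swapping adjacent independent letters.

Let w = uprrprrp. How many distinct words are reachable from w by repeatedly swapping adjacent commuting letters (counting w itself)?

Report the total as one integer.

0(u) covers ∅
1(p) covers ∅
2(r) covers ∅
3(r) covers 2:r
4(p) covers 1:p
5(r) covers 3:r
6(r) covers 5:r
7(p) covers 4:p
floor of heap: 0:u, 1:p, 2:r
completions by unplaced set U, small U first (add the entries for U minus each lowest piece of U):
  |U|=1: {0}:1  {6}:1  {7}:1
  |U|=2: {0,6}:2  {0,7}:2  {4,7}:1  {5,6}:1  {6,7}:2
  |U|=3: {0,4,7}:3  {0,5,6}:3  {0,6,7}:6  {1,4,7}:1  {3,5,6}:1  {4,6,7}:3  {5,6,7}:3
  |U|=4: {0,1,4,7}:4  {0,3,5,6}:4  {0,4,6,7}:12  {0,5,6,7}:12  {1,4,6,7}:4  {2,3,5,6}:1  {3,5,6,7}:4  {4,5,6,7}:6
  |U|=5: {0,1,4,6,7}:20  {0,2,3,5,6}:5  {0,3,5,6,7}:20  {0,4,5,6,7}:30  {1,4,5,6,7}:10  {2,3,5,6,7}:5  {3,4,5,6,7}:10
  |U|=6: {0,1,4,5,6,7}:60  {0,2,3,5,6,7}:30  {0,3,4,5,6,7}:60  {1,3,4,5,6,7}:20  {2,3,4,5,6,7}:15
  start at 0(u): 35
  start at 1(p): 105
  start at 2(r): 140
sum over floor = 280

280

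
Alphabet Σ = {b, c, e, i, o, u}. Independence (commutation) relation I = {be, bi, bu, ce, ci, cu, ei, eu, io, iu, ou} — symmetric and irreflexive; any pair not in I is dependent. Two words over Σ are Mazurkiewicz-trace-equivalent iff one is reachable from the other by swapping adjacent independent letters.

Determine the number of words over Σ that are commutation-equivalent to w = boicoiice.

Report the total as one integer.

#0=b has no predecessor
#1=o depends on [0:b]
#2=i has no predecessor
#3=c depends on [1:o]
#4=o depends on [3:c]
#5=i depends on [2:i]
#6=i depends on [5:i]
#7=c depends on [4:o]
#8=e depends on [4:o]
sources: [0:b, 2:i]
N(rest) = Σ N(rest − s) over sources s of rest; N(one piece) = 1:
  size 1 → [6]=1  [7]=1  [8]=1
  size 2 → [5,6]=1  [6,7]=2  [6,8]=2  [7,8]=2
  size 3 → [2,5,6]=1  [4,7,8]=2  [5,6,7]=3  [5,6,8]=3  [6,7,8]=6
  size 4 → [2,5,6,7]=4  [2,5,6,8]=4  [3,4,7,8]=2  [4,6,7,8]=8  [5,6,7,8]=12
  size 5 → [1,3,4,7,8]=2  [2,5,6,7,8]=20  [3,4,6,7,8]=10  [4,5,6,7,8]=20
  size 6 → [0,1,3,4,7,8]=2  [1,3,4,6,7,8]=12  [2,4,5,6,7,8]=40  [3,4,5,6,7,8]=30
  size 7 → [0,1,3,4,6,7,8]=14  [1,3,4,5,6,7,8]=42  [2,3,4,5,6,7,8]=70
  first=0(b) contributes 112
  first=2(i) contributes 56
|[w]| = 168

168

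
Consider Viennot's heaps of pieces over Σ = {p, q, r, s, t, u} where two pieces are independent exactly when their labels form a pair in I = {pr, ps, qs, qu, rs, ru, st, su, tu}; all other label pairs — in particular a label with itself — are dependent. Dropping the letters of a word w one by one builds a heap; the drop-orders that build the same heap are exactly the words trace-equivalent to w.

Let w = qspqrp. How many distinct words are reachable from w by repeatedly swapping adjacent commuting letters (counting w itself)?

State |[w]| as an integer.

drop 0:q onto floor
drop 1:s onto floor
drop 2:p onto {0:q}
drop 3:q onto {2:p}
drop 4:r onto {3:q}
drop 5:p onto {3:q}
ground layer = {0:q, 1:s}
drop-orders for the pieces not yet dropped (sum over which currently-grounded one goes next):
  1 to go: {1} 1  {4} 1  {5} 1
  2 to go: {1,4} 2  {1,5} 2  {4,5} 2
  3 to go: {1,4,5} 6  {3,4,5} 2
  4 to go: {1,3,4,5} 8  {2,3,4,5} 2
  if 0:q drops first: 10 orders
  if 1:s drops first: 2 orders
heap linearizations: 12

12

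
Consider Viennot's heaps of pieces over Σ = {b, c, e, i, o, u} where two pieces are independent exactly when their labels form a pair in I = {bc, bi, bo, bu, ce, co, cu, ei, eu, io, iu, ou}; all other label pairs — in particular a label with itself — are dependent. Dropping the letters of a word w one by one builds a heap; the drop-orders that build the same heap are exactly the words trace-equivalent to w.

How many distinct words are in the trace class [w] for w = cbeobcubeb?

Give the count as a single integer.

1080

#0=c has no predecessor
#1=b has no predecessor
#2=e depends on [1:b]
#3=o depends on [2:e]
#4=b depends on [2:e]
#5=c depends on [0:c]
#6=u has no predecessor
#7=b depends on [4:b]
#8=e depends on [3:o, 7:b]
#9=b depends on [8:e]
sources: [0:c, 1:b, 6:u]
N(rest) = Σ N(rest − s) over sources s of rest; N(one piece) = 1:
  size 1 → [5]=1  [6]=1  [9]=1
  size 2 → [0,5]=1  [5,6]=2  [5,9]=2  [6,9]=2  [8,9]=1
  size 3 → [0,5,6]=3  [0,5,9]=3  [3,8,9]=1  [5,6,9]=6  [5,8,9]=3  [6,8,9]=3  [7,8,9]=1
  size 4 → [0,5,6,9]=12  [0,5,8,9]=6  [3,5,8,9]=4  [3,6,8,9]=4  [3,7,8,9]=2  [4,7,8,9]=1  [5,6,8,9]=12  [5,7,8,9]=4  [6,7,8,9]=4
  size 5 → [0,3,5,8,9]=10  [0,5,6,8,9]=30  [0,5,7,8,9]=10  [3,4,7,8,9]=3  [3,5,6,8,9]=20  [3,5,7,8,9]=10  [3,6,7,8,9]=10  [4,5,7,8,9]=5  [4,6,7,8,9]=5  [5,6,7,8,9]=20
  size 6 → [0,3,5,6,8,9]=60  [0,3,5,7,8,9]=30  [0,4,5,7,8,9]=15  [0,5,6,7,8,9]=60  [2,3,4,7,8,9]=3  [3,4,5,7,8,9]=18  [3,4,6,7,8,9]=18  [3,5,6,7,8,9]=60  [4,5,6,7,8,9]=30
  size 7 → [0,3,4,5,7,8,9]=63  [0,3,5,6,7,8,9]=210  [0,4,5,6,7,8,9]=105  [1,2,3,4,7,8,9]=3  [2,3,4,5,7,8,9]=21  [2,3,4,6,7,8,9]=21  [3,4,5,6,7,8,9]=126
  size 8 → [0,2,3,4,5,7,8,9]=84  [0,3,4,5,6,7,8,9]=504  [1,2,3,4,5,7,8,9]=24  [1,2,3,4,6,7,8,9]=24  [2,3,4,5,6,7,8,9]=168
  first=0(c) contributes 216
  first=1(b) contributes 756
  first=6(u) contributes 108
|[w]| = 1080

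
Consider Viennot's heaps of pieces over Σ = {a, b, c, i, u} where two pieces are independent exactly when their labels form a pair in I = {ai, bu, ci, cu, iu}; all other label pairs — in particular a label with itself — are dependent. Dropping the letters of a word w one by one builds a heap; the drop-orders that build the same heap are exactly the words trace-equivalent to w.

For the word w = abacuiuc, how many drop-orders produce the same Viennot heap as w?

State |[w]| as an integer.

drop 0:a onto floor
drop 1:b onto {0:a}
drop 2:a onto {1:b}
drop 3:c onto {2:a}
drop 4:u onto {2:a}
drop 5:i onto {1:b}
drop 6:u onto {4:u}
drop 7:c onto {3:c}
ground layer = {0:a}
drop-orders for the pieces not yet dropped (sum over which currently-grounded one goes next):
  1 to go: {5} 1  {6} 1  {7} 1
  2 to go: {3,7} 1  {4,6} 1  {5,6} 2  {5,7} 2  {6,7} 2
  3 to go: {3,5,7} 3  {3,6,7} 3  {4,5,6} 3  {4,6,7} 3  {5,6,7} 6
  4 to go: {3,4,6,7} 6  {3,5,6,7} 12  {4,5,6,7} 12
  5 to go: {2,3,4,6,7} 6  {3,4,5,6,7} 30
  6 to go: {2,3,4,5,6,7} 36
  if 0:a drops first: 36 orders

36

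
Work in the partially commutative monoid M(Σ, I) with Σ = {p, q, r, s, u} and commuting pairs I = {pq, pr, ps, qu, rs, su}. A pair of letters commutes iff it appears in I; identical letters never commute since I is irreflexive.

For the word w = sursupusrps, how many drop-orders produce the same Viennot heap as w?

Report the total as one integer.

piece 0:s — minimal
piece 1:u — minimal
piece 2:r rests on {1:u}
piece 3:s rests on {0:s}
piece 4:u rests on {2:r}
piece 5:p rests on {4:u}
piece 6:u rests on {5:p}
piece 7:s rests on {3:s}
piece 8:r rests on {6:u}
piece 9:p rests on {6:u}
piece 10:s rests on {7:s}
minimal pieces: {0:s, 1:u}
ways to finish when only these pieces remain (= sum over removing one remaining piece with nothing left below it):
  1 left: {8}→1  {9}→1  {10}→1
  2 left: {7,10}→1  {8,9}→2  {8,10}→2  {9,10}→2
  3 left: {3,7,10}→1  {6,8,9}→2  {7,8,10}→3  {7,9,10}→3  {8,9,10}→6
  4 left: {0,3,7,10}→1  {3,7,8,10}→4  {3,7,9,10}→4  {5,6,8,9}→2  {6,8,9,10}→8  {7,8,9,10}→12
  5 left: {0,3,7,8,10}→5  {0,3,7,9,10}→5  {3,7,8,9,10}→20  {4,5,6,8,9}→2  {5,6,8,9,10}→10  {6,7,8,9,10}→20
  6 left: {0,3,7,8,9,10}→30  {2,4,5,6,8,9}→2  {3,6,7,8,9,10}→40  {4,5,6,8,9,10}→12  {5,6,7,8,9,10}→30
  7 left: {0,3,6,7,8,9,10}→70  {1,2,4,5,6,8,9}→2  {2,4,5,6,8,9,10}→14  {3,5,6,7,8,9,10}→70  {4,5,6,7,8,9,10}→42
  8 left: {0,3,5,6,7,8,9,10}→140  {1,2,4,5,6,8,9,10}→16  {2,4,5,6,7,8,9,10}→56  {3,4,5,6,7,8,9,10}→112
  9 left: {0,3,4,5,6,7,8,9,10}→252  {1,2,4,5,6,7,8,9,10}→72  {2,3,4,5,6,7,8,9,10}→168
  placing 0:s first → 240 extensions
  placing 1:u first → 420 extensions
total linear extensions = 660

660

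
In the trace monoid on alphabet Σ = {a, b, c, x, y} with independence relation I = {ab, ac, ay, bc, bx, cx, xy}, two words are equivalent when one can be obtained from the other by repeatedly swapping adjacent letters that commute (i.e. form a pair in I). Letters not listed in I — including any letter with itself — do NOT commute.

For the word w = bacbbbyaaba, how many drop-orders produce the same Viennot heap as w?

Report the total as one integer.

drop 0:b onto floor
drop 1:a onto floor
drop 2:c onto floor
drop 3:b onto {0:b}
drop 4:b onto {3:b}
drop 5:b onto {4:b}
drop 6:y onto {2:c, 5:b}
drop 7:a onto {1:a}
drop 8:a onto {7:a}
drop 9:b onto {6:y}
drop 10:a onto {8:a}
ground layer = {0:b, 1:a, 2:c}
drop-orders for the pieces not yet dropped (sum over which currently-grounded one goes next):
  1 to go: {9} 1  {10} 1
  2 to go: {6,9} 1  {8,10} 1  {9,10} 2
  3 to go: {2,6,9} 1  {5,6,9} 1  {6,9,10} 3  {7,8,10} 1  {8,9,10} 3
  4 to go: {1,7,8,10} 1  {2,5,6,9} 2  {2,6,9,10} 4  {4,5,6,9} 1  {5,6,9,10} 4  {6,8,9,10} 6  {7,8,9,10} 4
  5 to go: {1,7,8,9,10} 5  {2,4,5,6,9} 3  {2,5,6,9,10} 10  {2,6,8,9,10} 10  {3,4,5,6,9} 1  {4,5,6,9,10} 5  {5,6,8,9,10} 10  {6,7,8,9,10} 10
  6 to go: {0,3,4,5,6,9} 1  {1,6,7,8,9,10} 15  {2,3,4,5,6,9} 4  {2,4,5,6,9,10} 18  {2,5,6,8,9,10} 30  {2,6,7,8,9,10} 20  {3,4,5,6,9,10} 6  {4,5,6,8,9,10} 15  {5,6,7,8,9,10} 20
  7 to go: {0,2,3,4,5,6,9} 5  {0,3,4,5,6,9,10} 7  {1,2,6,7,8,9,10} 35  {1,5,6,7,8,9,10} 35  {2,3,4,5,6,9,10} 28  {2,4,5,6,8,9,10} 63  {2,5,6,7,8,9,10} 70  {3,4,5,6,8,9,10} 21  {4,5,6,7,8,9,10} 35
  8 to go: {0,2,3,4,5,6,9,10} 40  {0,3,4,5,6,8,9,10} 28  {1,2,5,6,7,8,9,10} 140  {1,4,5,6,7,8,9,10} 70  {2,3,4,5,6,8,9,10} 112  {2,4,5,6,7,8,9,10} 168  {3,4,5,6,7,8,9,10} 56
  9 to go: {0,2,3,4,5,6,8,9,10} 180  {0,3,4,5,6,7,8,9,10} 84  {1,2,4,5,6,7,8,9,10} 378  {1,3,4,5,6,7,8,9,10} 126  {2,3,4,5,6,7,8,9,10} 336
  if 0:b drops first: 840 orders
  if 1:a drops first: 600 orders
  if 2:c drops first: 210 orders
heap linearizations: 1650

1650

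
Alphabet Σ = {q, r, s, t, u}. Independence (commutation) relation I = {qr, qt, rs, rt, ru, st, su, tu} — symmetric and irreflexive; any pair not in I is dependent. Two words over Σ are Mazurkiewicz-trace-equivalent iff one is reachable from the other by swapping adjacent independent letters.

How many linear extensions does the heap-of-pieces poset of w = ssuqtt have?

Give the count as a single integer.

45

drop 0:s onto floor
drop 1:s onto {0:s}
drop 2:u onto floor
drop 3:q onto {1:s, 2:u}
drop 4:t onto floor
drop 5:t onto {4:t}
ground layer = {0:s, 2:u, 4:t}
drop-orders for the pieces not yet dropped (sum over which currently-grounded one goes next):
  1 to go: {3} 1  {5} 1
  2 to go: {1,3} 1  {2,3} 1  {3,5} 2  {4,5} 1
  3 to go: {0,1,3} 1  {1,2,3} 2  {1,3,5} 3  {2,3,5} 3  {3,4,5} 3
  4 to go: {0,1,2,3} 3  {0,1,3,5} 4  {1,2,3,5} 8  {1,3,4,5} 6  {2,3,4,5} 6
  if 0:s drops first: 20 orders
  if 2:u drops first: 10 orders
  if 4:t drops first: 15 orders
heap linearizations: 45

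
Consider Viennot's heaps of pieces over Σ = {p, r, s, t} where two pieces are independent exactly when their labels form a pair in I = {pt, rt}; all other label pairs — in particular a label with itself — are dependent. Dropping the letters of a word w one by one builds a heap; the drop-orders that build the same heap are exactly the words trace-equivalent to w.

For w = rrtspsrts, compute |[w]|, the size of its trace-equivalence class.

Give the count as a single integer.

6

drop 0:r onto floor
drop 1:r onto {0:r}
drop 2:t onto floor
drop 3:s onto {1:r, 2:t}
drop 4:p onto {3:s}
drop 5:s onto {4:p}
drop 6:r onto {5:s}
drop 7:t onto {5:s}
drop 8:s onto {6:r, 7:t}
ground layer = {0:r, 2:t}
drop-orders for the pieces not yet dropped (sum over which currently-grounded one goes next):
  1 to go: {8} 1
  2 to go: {6,8} 1  {7,8} 1
  3 to go: {6,7,8} 2
  4 to go: {5,6,7,8} 2
  5 to go: {4,5,6,7,8} 2
  6 to go: {3,4,5,6,7,8} 2
  7 to go: {1,3,4,5,6,7,8} 2  {2,3,4,5,6,7,8} 2
  if 0:r drops first: 4 orders
  if 2:t drops first: 2 orders
heap linearizations: 6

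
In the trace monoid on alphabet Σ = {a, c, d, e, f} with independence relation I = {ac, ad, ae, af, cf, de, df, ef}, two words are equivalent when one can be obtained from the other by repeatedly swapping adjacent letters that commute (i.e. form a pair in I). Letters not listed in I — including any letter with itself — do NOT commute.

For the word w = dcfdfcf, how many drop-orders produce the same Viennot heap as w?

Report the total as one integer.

piece 0:d — minimal
piece 1:c rests on {0:d}
piece 2:f — minimal
piece 3:d rests on {1:c}
piece 4:f rests on {2:f}
piece 5:c rests on {3:d}
piece 6:f rests on {4:f}
minimal pieces: {0:d, 2:f}
ways to finish when only these pieces remain (= sum over removing one remaining piece with nothing left below it):
  1 left: {5}→1  {6}→1
  2 left: {3,5}→1  {4,6}→1  {5,6}→2
  3 left: {1,3,5}→1  {2,4,6}→1  {3,5,6}→3  {4,5,6}→3
  4 left: {0,1,3,5}→1  {1,3,5,6}→4  {2,4,5,6}→4  {3,4,5,6}→6
  5 left: {0,1,3,5,6}→5  {1,3,4,5,6}→10  {2,3,4,5,6}→10
  placing 0:d first → 20 extensions
  placing 2:f first → 15 extensions
total linear extensions = 35

35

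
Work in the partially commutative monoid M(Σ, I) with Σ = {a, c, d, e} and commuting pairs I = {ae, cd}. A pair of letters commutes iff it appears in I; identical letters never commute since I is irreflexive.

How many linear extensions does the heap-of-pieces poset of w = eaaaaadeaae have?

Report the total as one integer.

36

0(e) covers ∅
1(a) covers ∅
2(a) covers 1:a
3(a) covers 2:a
4(a) covers 3:a
5(a) covers 4:a
6(d) covers 0:e, 5:a
7(e) covers 6:d
8(a) covers 6:d
9(a) covers 8:a
10(e) covers 7:e
floor of heap: 0:e, 1:a
completions by unplaced set U, small U first (add the entries for U minus each lowest piece of U):
  |U|=1: {9}:1  {10}:1
  |U|=2: {7,10}:1  {8,9}:1  {9,10}:2
  |U|=3: {7,9,10}:3  {8,9,10}:3
  |U|=4: {7,8,9,10}:6
  |U|=5: {6,7,8,9,10}:6
  |U|=6: {0,6,7,8,9,10}:6  {5,6,7,8,9,10}:6
  |U|=7: {0,5,6,7,8,9,10}:12  {4,5,6,7,8,9,10}:6
  |U|=8: {0,4,5,6,7,8,9,10}:18  {3,4,5,6,7,8,9,10}:6
  |U|=9: {0,3,4,5,6,7,8,9,10}:24  {2,3,4,5,6,7,8,9,10}:6
  start at 0(e): 6
  start at 1(a): 30
sum over floor = 36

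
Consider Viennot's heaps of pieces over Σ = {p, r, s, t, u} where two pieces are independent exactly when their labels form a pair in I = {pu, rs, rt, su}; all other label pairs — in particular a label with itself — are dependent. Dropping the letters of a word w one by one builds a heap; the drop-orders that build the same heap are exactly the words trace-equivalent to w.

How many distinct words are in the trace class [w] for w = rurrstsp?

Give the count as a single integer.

22

piece 0:r — minimal
piece 1:u rests on {0:r}
piece 2:r rests on {1:u}
piece 3:r rests on {2:r}
piece 4:s — minimal
piece 5:t rests on {1:u, 4:s}
piece 6:s rests on {5:t}
piece 7:p rests on {3:r, 6:s}
minimal pieces: {0:r, 4:s}
ways to finish when only these pieces remain (= sum over removing one remaining piece with nothing left below it):
  1 left: {7}→1
  2 left: {3,7}→1  {6,7}→1
  3 left: {2,3,7}→1  {3,6,7}→2  {5,6,7}→1
  4 left: {2,3,6,7}→3  {3,5,6,7}→3  {4,5,6,7}→1
  5 left: {2,3,5,6,7}→6  {3,4,5,6,7}→4
  6 left: {1,2,3,5,6,7}→6  {2,3,4,5,6,7}→10
  placing 0:r first → 16 extensions
  placing 4:s first → 6 extensions
total linear extensions = 22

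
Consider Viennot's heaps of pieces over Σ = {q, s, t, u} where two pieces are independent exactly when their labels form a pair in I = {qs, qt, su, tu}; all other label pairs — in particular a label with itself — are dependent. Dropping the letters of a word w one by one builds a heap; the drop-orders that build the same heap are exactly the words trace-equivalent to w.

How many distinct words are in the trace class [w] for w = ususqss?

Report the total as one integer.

35

drop 0:u onto floor
drop 1:s onto floor
drop 2:u onto {0:u}
drop 3:s onto {1:s}
drop 4:q onto {2:u}
drop 5:s onto {3:s}
drop 6:s onto {5:s}
ground layer = {0:u, 1:s}
drop-orders for the pieces not yet dropped (sum over which currently-grounded one goes next):
  1 to go: {4} 1  {6} 1
  2 to go: {2,4} 1  {4,6} 2  {5,6} 1
  3 to go: {0,2,4} 1  {2,4,6} 3  {3,5,6} 1  {4,5,6} 3
  4 to go: {0,2,4,6} 4  {1,3,5,6} 1  {2,4,5,6} 6  {3,4,5,6} 4
  5 to go: {0,2,4,5,6} 10  {1,3,4,5,6} 5  {2,3,4,5,6} 10
  if 0:u drops first: 15 orders
  if 1:s drops first: 20 orders
heap linearizations: 35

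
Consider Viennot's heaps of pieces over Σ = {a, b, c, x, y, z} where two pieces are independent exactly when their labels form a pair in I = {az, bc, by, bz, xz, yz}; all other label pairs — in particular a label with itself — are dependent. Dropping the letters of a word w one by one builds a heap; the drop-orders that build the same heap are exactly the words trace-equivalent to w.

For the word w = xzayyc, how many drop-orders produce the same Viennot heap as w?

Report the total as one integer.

0(x) covers ∅
1(z) covers ∅
2(a) covers 0:x
3(y) covers 2:a
4(y) covers 3:y
5(c) covers 1:z, 4:y
floor of heap: 0:x, 1:z
completions by unplaced set U, small U first (add the entries for U minus each lowest piece of U):
  |U|=1: {5}:1
  |U|=2: {1,5}:1  {4,5}:1
  |U|=3: {1,4,5}:2  {3,4,5}:1
  |U|=4: {1,3,4,5}:3  {2,3,4,5}:1
  start at 0(x): 4
  start at 1(z): 1
sum over floor = 5

5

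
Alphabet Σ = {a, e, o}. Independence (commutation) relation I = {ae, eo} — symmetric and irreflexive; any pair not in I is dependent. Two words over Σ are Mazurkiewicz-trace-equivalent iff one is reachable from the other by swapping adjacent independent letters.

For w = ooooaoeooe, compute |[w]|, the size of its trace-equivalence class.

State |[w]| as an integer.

45

piece 0:o — minimal
piece 1:o rests on {0:o}
piece 2:o rests on {1:o}
piece 3:o rests on {2:o}
piece 4:a rests on {3:o}
piece 5:o rests on {4:a}
piece 6:e — minimal
piece 7:o rests on {5:o}
piece 8:o rests on {7:o}
piece 9:e rests on {6:e}
minimal pieces: {0:o, 6:e}
ways to finish when only these pieces remain (= sum over removing one remaining piece with nothing left below it):
  1 left: {8}→1  {9}→1
  2 left: {6,9}→1  {7,8}→1  {8,9}→2
  3 left: {5,7,8}→1  {6,8,9}→3  {7,8,9}→3
  4 left: {4,5,7,8}→1  {5,7,8,9}→4  {6,7,8,9}→6
  5 left: {3,4,5,7,8}→1  {4,5,7,8,9}→5  {5,6,7,8,9}→10
  6 left: {2,3,4,5,7,8}→1  {3,4,5,7,8,9}→6  {4,5,6,7,8,9}→15
  7 left: {1,2,3,4,5,7,8}→1  {2,3,4,5,7,8,9}→7  {3,4,5,6,7,8,9}→21
  8 left: {0,1,2,3,4,5,7,8}→1  {1,2,3,4,5,7,8,9}→8  {2,3,4,5,6,7,8,9}→28
  placing 0:o first → 36 extensions
  placing 6:e first → 9 extensions
total linear extensions = 45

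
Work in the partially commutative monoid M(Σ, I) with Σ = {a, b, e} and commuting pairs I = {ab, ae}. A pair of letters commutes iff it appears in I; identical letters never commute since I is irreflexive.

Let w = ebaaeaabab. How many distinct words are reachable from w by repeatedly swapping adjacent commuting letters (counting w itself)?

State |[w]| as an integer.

252

piece 0:e — minimal
piece 1:b rests on {0:e}
piece 2:a — minimal
piece 3:a rests on {2:a}
piece 4:e rests on {1:b}
piece 5:a rests on {3:a}
piece 6:a rests on {5:a}
piece 7:b rests on {4:e}
piece 8:a rests on {6:a}
piece 9:b rests on {7:b}
minimal pieces: {0:e, 2:a}
ways to finish when only these pieces remain (= sum over removing one remaining piece with nothing left below it):
  1 left: {8}→1  {9}→1
  2 left: {6,8}→1  {7,9}→1  {8,9}→2
  3 left: {4,7,9}→1  {5,6,8}→1  {6,8,9}→3  {7,8,9}→3
  4 left: {1,4,7,9}→1  {3,5,6,8}→1  {4,7,8,9}→4  {5,6,8,9}→4  {6,7,8,9}→6
  5 left: {0,1,4,7,9}→1  {1,4,7,8,9}→5  {2,3,5,6,8}→1  {3,5,6,8,9}→5  {4,6,7,8,9}→10  {5,6,7,8,9}→10
  6 left: {0,1,4,7,8,9}→6  {1,4,6,7,8,9}→15  {2,3,5,6,8,9}→6  {3,5,6,7,8,9}→15  {4,5,6,7,8,9}→20
  7 left: {0,1,4,6,7,8,9}→21  {1,4,5,6,7,8,9}→35  {2,3,5,6,7,8,9}→21  {3,4,5,6,7,8,9}→35
  8 left: {0,1,4,5,6,7,8,9}→56  {1,3,4,5,6,7,8,9}→70  {2,3,4,5,6,7,8,9}→56
  placing 0:e first → 126 extensions
  placing 2:a first → 126 extensions
total linear extensions = 252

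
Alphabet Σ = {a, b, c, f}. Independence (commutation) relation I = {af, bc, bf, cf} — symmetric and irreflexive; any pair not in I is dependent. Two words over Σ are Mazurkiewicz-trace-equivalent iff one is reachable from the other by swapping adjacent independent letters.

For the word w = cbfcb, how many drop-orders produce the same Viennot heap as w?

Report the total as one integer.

30

#0=c has no predecessor
#1=b has no predecessor
#2=f has no predecessor
#3=c depends on [0:c]
#4=b depends on [1:b]
sources: [0:c, 1:b, 2:f]
N(rest) = Σ N(rest − s) over sources s of rest; N(one piece) = 1:
  size 1 → [2]=1  [3]=1  [4]=1
  size 2 → [0,3]=1  [1,4]=1  [2,3]=2  [2,4]=2  [3,4]=2
  size 3 → [0,2,3]=3  [0,3,4]=3  [1,2,4]=3  [1,3,4]=3  [2,3,4]=6
  first=0(c) contributes 12
  first=1(b) contributes 12
  first=2(f) contributes 6
|[w]| = 30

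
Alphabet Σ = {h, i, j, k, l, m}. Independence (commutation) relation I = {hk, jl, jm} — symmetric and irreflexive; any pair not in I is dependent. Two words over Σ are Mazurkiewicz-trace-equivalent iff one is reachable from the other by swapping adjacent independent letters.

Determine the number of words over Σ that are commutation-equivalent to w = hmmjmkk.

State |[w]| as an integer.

4

piece 0:h — minimal
piece 1:m rests on {0:h}
piece 2:m rests on {1:m}
piece 3:j rests on {0:h}
piece 4:m rests on {2:m}
piece 5:k rests on {3:j, 4:m}
piece 6:k rests on {5:k}
minimal pieces: {0:h}
ways to finish when only these pieces remain (= sum over removing one remaining piece with nothing left below it):
  1 left: {6}→1
  2 left: {5,6}→1
  3 left: {3,5,6}→1  {4,5,6}→1
  4 left: {2,4,5,6}→1  {3,4,5,6}→2
  5 left: {1,2,4,5,6}→1  {2,3,4,5,6}→3
  placing 0:h first → 4 extensions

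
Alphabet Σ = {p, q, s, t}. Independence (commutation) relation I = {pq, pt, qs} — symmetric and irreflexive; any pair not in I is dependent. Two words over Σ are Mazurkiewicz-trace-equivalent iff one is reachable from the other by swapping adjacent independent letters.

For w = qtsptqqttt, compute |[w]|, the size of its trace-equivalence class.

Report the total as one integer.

piece 0:q — minimal
piece 1:t rests on {0:q}
piece 2:s rests on {1:t}
piece 3:p rests on {2:s}
piece 4:t rests on {2:s}
piece 5:q rests on {4:t}
piece 6:q rests on {5:q}
piece 7:t rests on {6:q}
piece 8:t rests on {7:t}
piece 9:t rests on {8:t}
minimal pieces: {0:q}
ways to finish when only these pieces remain (= sum over removing one remaining piece with nothing left below it):
  1 left: {3}→1  {9}→1
  2 left: {3,9}→2  {8,9}→1
  3 left: {3,8,9}→3  {7,8,9}→1
  4 left: {3,7,8,9}→4  {6,7,8,9}→1
  5 left: {3,6,7,8,9}→5  {5,6,7,8,9}→1
  6 left: {3,5,6,7,8,9}→6  {4,5,6,7,8,9}→1
  7 left: {3,4,5,6,7,8,9}→7
  8 left: {2,3,4,5,6,7,8,9}→7
  placing 0:q first → 7 extensions

7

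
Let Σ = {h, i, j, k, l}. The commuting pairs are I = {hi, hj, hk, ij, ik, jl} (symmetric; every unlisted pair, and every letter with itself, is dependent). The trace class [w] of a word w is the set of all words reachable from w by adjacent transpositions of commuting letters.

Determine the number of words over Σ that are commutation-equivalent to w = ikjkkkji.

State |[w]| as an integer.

28

drop 0:i onto floor
drop 1:k onto floor
drop 2:j onto {1:k}
drop 3:k onto {2:j}
drop 4:k onto {3:k}
drop 5:k onto {4:k}
drop 6:j onto {5:k}
drop 7:i onto {0:i}
ground layer = {0:i, 1:k}
drop-orders for the pieces not yet dropped (sum over which currently-grounded one goes next):
  1 to go: {6} 1  {7} 1
  2 to go: {0,7} 1  {5,6} 1  {6,7} 2
  3 to go: {0,6,7} 3  {4,5,6} 1  {5,6,7} 3
  4 to go: {0,5,6,7} 6  {3,4,5,6} 1  {4,5,6,7} 4
  5 to go: {0,4,5,6,7} 10  {2,3,4,5,6} 1  {3,4,5,6,7} 5
  6 to go: {0,3,4,5,6,7} 15  {1,2,3,4,5,6} 1  {2,3,4,5,6,7} 6
  if 0:i drops first: 7 orders
  if 1:k drops first: 21 orders
heap linearizations: 28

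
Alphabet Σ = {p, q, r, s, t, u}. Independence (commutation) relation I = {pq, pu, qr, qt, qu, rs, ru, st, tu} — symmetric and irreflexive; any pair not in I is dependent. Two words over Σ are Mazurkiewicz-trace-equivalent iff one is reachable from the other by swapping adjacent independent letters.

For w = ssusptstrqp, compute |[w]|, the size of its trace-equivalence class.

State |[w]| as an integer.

#0=s has no predecessor
#1=s depends on [0:s]
#2=u depends on [1:s]
#3=s depends on [2:u]
#4=p depends on [3:s]
#5=t depends on [4:p]
#6=s depends on [4:p]
#7=t depends on [5:t]
#8=r depends on [7:t]
#9=q depends on [6:s]
#10=p depends on [6:s, 8:r]
sources: [0:s]
N(rest) = Σ N(rest − s) over sources s of rest; N(one piece) = 1:
  size 1 → [9]=1  [10]=1
  size 2 → [8,10]=1  [9,10]=2
  size 3 → [6,9,10]=2  [7,8,10]=1  [8,9,10]=3
  size 4 → [5,7,8,10]=1  [6,8,9,10]=5  [7,8,9,10]=4
  size 5 → [5,7,8,9,10]=5  [6,7,8,9,10]=9
  size 6 → [5,6,7,8,9,10]=14
  size 7 → [4,5,6,7,8,9,10]=14
  size 8 → [3,4,5,6,7,8,9,10]=14
  size 9 → [2,3,4,5,6,7,8,9,10]=14
  first=0(s) contributes 14

14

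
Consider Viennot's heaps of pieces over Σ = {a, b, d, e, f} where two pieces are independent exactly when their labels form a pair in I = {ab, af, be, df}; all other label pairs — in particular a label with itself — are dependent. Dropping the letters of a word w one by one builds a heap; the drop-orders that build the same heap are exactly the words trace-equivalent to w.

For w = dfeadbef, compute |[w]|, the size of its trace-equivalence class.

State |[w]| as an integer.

0(d) covers ∅
1(f) covers ∅
2(e) covers 0:d, 1:f
3(a) covers 2:e
4(d) covers 3:a
5(b) covers 4:d
6(e) covers 4:d
7(f) covers 5:b, 6:e
floor of heap: 0:d, 1:f
completions by unplaced set U, small U first (add the entries for U minus each lowest piece of U):
  |U|=1: {7}:1
  |U|=2: {5,7}:1  {6,7}:1
  |U|=3: {5,6,7}:2
  |U|=4: {4,5,6,7}:2
  |U|=5: {3,4,5,6,7}:2
  |U|=6: {2,3,4,5,6,7}:2
  start at 0(d): 2
  start at 1(f): 2
sum over floor = 4

4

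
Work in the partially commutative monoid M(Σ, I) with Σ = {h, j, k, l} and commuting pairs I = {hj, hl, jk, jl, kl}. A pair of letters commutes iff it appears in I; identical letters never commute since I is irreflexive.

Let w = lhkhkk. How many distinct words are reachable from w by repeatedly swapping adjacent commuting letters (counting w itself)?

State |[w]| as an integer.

#0=l has no predecessor
#1=h has no predecessor
#2=k depends on [1:h]
#3=h depends on [2:k]
#4=k depends on [3:h]
#5=k depends on [4:k]
sources: [0:l, 1:h]
N(rest) = Σ N(rest − s) over sources s of rest; N(one piece) = 1:
  size 1 → [0]=1  [5]=1
  size 2 → [0,5]=2  [4,5]=1
  size 3 → [0,4,5]=3  [3,4,5]=1
  size 4 → [0,3,4,5]=4  [2,3,4,5]=1
  first=0(l) contributes 1
  first=1(h) contributes 5
|[w]| = 6

6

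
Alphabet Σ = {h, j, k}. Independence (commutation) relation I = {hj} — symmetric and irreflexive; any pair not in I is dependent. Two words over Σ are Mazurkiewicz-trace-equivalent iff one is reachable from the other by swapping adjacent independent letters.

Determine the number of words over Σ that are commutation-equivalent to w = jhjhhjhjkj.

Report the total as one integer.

#0=j has no predecessor
#1=h has no predecessor
#2=j depends on [0:j]
#3=h depends on [1:h]
#4=h depends on [3:h]
#5=j depends on [2:j]
#6=h depends on [4:h]
#7=j depends on [5:j]
#8=k depends on [6:h, 7:j]
#9=j depends on [8:k]
sources: [0:j, 1:h]
N(rest) = Σ N(rest − s) over sources s of rest; N(one piece) = 1:
  size 1 → [9]=1
  size 2 → [8,9]=1
  size 3 → [6,8,9]=1  [7,8,9]=1
  size 4 → [4,6,8,9]=1  [5,7,8,9]=1  [6,7,8,9]=2
  size 5 → [2,5,7,8,9]=1  [3,4,6,8,9]=1  [4,6,7,8,9]=3  [5,6,7,8,9]=3
  size 6 → [0,2,5,7,8,9]=1  [1,3,4,6,8,9]=1  [2,5,6,7,8,9]=4  [3,4,6,7,8,9]=4  [4,5,6,7,8,9]=6
  size 7 → [0,2,5,6,7,8,9]=5  [1,3,4,6,7,8,9]=5  [2,4,5,6,7,8,9]=10  [3,4,5,6,7,8,9]=10
  size 8 → [0,2,4,5,6,7,8,9]=15  [1,3,4,5,6,7,8,9]=15  [2,3,4,5,6,7,8,9]=20
  first=0(j) contributes 35
  first=1(h) contributes 35
|[w]| = 70

70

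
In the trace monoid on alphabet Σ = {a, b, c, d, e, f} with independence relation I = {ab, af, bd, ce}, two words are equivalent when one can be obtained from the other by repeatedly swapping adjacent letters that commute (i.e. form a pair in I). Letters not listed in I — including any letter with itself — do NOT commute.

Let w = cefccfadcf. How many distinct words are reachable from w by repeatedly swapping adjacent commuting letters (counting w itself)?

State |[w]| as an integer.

0(c) covers ∅
1(e) covers ∅
2(f) covers 0:c, 1:e
3(c) covers 2:f
4(c) covers 3:c
5(f) covers 4:c
6(a) covers 4:c
7(d) covers 5:f, 6:a
8(c) covers 7:d
9(f) covers 8:c
floor of heap: 0:c, 1:e
completions by unplaced set U, small U first (add the entries for U minus each lowest piece of U):
  |U|=1: {9}:1
  |U|=2: {8,9}:1
  |U|=3: {7,8,9}:1
  |U|=4: {5,7,8,9}:1  {6,7,8,9}:1
  |U|=5: {5,6,7,8,9}:2
  |U|=6: {4,5,6,7,8,9}:2
  |U|=7: {3,4,5,6,7,8,9}:2
  |U|=8: {2,3,4,5,6,7,8,9}:2
  start at 0(c): 2
  start at 1(e): 2
sum over floor = 4

4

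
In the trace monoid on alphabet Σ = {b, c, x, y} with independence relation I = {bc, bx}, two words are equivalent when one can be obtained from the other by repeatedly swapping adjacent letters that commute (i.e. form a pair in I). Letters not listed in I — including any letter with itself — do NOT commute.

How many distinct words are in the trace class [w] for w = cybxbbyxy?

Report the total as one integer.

4

#0=c has no predecessor
#1=y depends on [0:c]
#2=b depends on [1:y]
#3=x depends on [1:y]
#4=b depends on [2:b]
#5=b depends on [4:b]
#6=y depends on [3:x, 5:b]
#7=x depends on [6:y]
#8=y depends on [7:x]
sources: [0:c]
N(rest) = Σ N(rest − s) over sources s of rest; N(one piece) = 1:
  size 1 → [8]=1
  size 2 → [7,8]=1
  size 3 → [6,7,8]=1
  size 4 → [3,6,7,8]=1  [5,6,7,8]=1
  size 5 → [3,5,6,7,8]=2  [4,5,6,7,8]=1
  size 6 → [2,4,5,6,7,8]=1  [3,4,5,6,7,8]=3
  size 7 → [2,3,4,5,6,7,8]=4
  first=0(c) contributes 4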